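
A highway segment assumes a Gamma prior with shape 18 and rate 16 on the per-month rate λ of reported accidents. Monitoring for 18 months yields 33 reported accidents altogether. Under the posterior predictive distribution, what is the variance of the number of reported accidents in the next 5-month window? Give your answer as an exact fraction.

585/68

Total count 33 over total exposure 18 months.
By Gamma–Poisson conjugacy, the posterior is Gamma(α + Σx, β + Σt) = Gamma(18 + 33, 16 + 18) = Gamma(51, 34).
The posterior predictive for a window of length T is Negative Binomial with variance T·α'·(β'+T)/β'² = 5·51·39/1156 = 585/68.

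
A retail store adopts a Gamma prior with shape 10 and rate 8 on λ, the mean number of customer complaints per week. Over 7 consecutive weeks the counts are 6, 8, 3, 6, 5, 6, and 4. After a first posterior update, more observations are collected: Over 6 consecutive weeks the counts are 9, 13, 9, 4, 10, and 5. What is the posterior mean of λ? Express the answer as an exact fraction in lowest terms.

Total count: 6 + 8 + 3 + 6 + 5 + 6 + 4 = 38.
Total exposure: 7 weeks.
After the first batch: Gamma(10 + 38, 8 + 7) = Gamma(48, 15).
Total count: 9 + 13 + 9 + 4 + 10 + 5 = 50.
Total exposure: 6 weeks.
After the second batch: Gamma(48 + 50, 15 + 6) = Gamma(98, 21).
Posterior mean = α'/β' = 98/21 = 14/3.

14/3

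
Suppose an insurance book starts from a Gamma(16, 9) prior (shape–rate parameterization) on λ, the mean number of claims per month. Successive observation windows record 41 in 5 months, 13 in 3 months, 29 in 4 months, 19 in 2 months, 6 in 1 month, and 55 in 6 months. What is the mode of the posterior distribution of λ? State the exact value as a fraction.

89/15

Total count: 41 + 13 + 29 + 19 + 6 + 55 = 163.
Total exposure: 5 + 3 + 4 + 2 + 1 + 6 = 21 months.
Gamma(α, β) with Poisson data over total exposure Σt gives posterior Gamma(α+Σx, β+Σt) = Gamma(179, 30).
Posterior mode = (α'−1)/β' = 178/30 = 89/15.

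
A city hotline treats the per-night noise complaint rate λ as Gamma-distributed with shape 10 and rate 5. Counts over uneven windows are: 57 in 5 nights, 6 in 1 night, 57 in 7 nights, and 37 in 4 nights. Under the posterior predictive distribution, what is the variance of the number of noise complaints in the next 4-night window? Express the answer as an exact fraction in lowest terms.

Total count: 57 + 6 + 57 + 37 = 157.
Total exposure: 5 + 1 + 7 + 4 = 17 nights.
The Gamma prior is conjugate for the Poisson rate, so λ | data ~ Gamma(10+157, 5+17) = Gamma(167, 22).
The posterior predictive for a window of length T is Negative Binomial with variance T·α'·(β'+T)/β'² = 4·167·26/484 = 4342/121.

4342/121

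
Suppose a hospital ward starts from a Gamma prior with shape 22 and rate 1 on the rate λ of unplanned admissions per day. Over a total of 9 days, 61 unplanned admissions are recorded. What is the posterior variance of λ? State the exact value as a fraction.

83/100

Total count 61 over total exposure 9 days.
The Gamma prior is conjugate for the Poisson rate, so λ | data ~ Gamma(22+61, 1+9) = Gamma(83, 10).
Posterior variance = α'/β'² = 83/100.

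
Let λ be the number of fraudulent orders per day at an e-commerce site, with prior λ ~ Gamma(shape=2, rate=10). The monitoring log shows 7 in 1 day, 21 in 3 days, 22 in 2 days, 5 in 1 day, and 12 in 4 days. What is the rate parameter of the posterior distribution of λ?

Total count: 7 + 21 + 22 + 5 + 12 = 67.
Total exposure: 1 + 3 + 2 + 1 + 4 = 11 days.
By Gamma–Poisson conjugacy, the posterior is Gamma(α + Σx, β + Σt) = Gamma(2 + 67, 10 + 11) = Gamma(69, 21).

21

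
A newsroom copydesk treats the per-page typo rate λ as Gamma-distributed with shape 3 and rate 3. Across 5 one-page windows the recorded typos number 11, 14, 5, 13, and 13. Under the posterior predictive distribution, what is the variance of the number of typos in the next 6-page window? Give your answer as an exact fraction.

1239/16

Total count: 11 + 14 + 5 + 13 + 13 = 56.
Total exposure: 5 pages.
Posterior: α' = 3 + 56 = 59, β' = 3 + 5 = 8.
The posterior predictive for a window of length T is Negative Binomial with variance T·α'·(β'+T)/β'² = 6·59·14/64 = 1239/16.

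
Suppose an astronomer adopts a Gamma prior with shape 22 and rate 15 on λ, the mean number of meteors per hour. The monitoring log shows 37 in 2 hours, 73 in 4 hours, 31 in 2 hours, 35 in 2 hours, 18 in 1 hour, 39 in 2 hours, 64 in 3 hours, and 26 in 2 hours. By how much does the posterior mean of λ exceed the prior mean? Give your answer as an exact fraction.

1483/165

Total count: 37 + 73 + 31 + 35 + 18 + 39 + 64 + 26 = 323.
Total exposure: 2 + 4 + 2 + 2 + 1 + 2 + 3 + 2 = 18 hours.
The Gamma prior is conjugate for the Poisson rate, so λ | data ~ Gamma(22+323, 15+18) = Gamma(345, 33).
Posterior mean = 345/33 = 115/11; prior mean = 22/15 = 22/15. Difference = 115/11 − 22/15 = 1483/165.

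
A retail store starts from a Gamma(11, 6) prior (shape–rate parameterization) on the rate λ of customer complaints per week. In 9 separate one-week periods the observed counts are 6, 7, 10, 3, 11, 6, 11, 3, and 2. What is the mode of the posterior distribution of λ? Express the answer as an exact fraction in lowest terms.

Total count: 6 + 7 + 10 + 3 + 11 + 6 + 11 + 3 + 2 = 59.
Total exposure: 9 weeks.
Gamma(α, β) with Poisson data over total exposure Σt gives posterior Gamma(α+Σx, β+Σt) = Gamma(70, 15).
Posterior mode = (α'−1)/β' = 69/15 = 23/5.

23/5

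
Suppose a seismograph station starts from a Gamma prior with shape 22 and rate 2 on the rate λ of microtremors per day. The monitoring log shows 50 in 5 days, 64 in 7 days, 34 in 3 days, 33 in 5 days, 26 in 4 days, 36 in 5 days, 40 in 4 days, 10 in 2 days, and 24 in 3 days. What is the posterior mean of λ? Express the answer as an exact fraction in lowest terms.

Total count: 50 + 64 + 34 + 33 + 26 + 36 + 40 + 10 + 24 = 317.
Total exposure: 5 + 7 + 3 + 5 + 4 + 5 + 4 + 2 + 3 = 38 days.
The Gamma prior is conjugate for the Poisson rate, so λ | data ~ Gamma(22+317, 2+38) = Gamma(339, 40).
Posterior mean = α'/β' = 339/40.

339/40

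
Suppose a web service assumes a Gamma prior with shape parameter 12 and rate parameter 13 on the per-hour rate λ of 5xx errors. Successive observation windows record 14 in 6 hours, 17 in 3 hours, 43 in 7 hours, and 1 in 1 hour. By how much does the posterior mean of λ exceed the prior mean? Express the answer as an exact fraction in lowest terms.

257/130

Total count: 14 + 17 + 43 + 1 = 75.
Total exposure: 6 + 3 + 7 + 1 = 17 hours.
Conjugate update: add total count to the shape and total exposure to the rate, giving Gamma(87, 30).
Posterior mean = 87/30 = 29/10; prior mean = 12/13 = 12/13. Difference = 29/10 − 12/13 = 257/130.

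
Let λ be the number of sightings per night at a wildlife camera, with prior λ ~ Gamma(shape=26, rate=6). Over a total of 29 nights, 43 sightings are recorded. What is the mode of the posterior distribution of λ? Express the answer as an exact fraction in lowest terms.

Total count 43 over total exposure 29 nights.
By Gamma–Poisson conjugacy, the posterior is Gamma(α + Σx, β + Σt) = Gamma(26 + 43, 6 + 29) = Gamma(69, 35).
Posterior mode = (α'−1)/β' = 68/35.

68/35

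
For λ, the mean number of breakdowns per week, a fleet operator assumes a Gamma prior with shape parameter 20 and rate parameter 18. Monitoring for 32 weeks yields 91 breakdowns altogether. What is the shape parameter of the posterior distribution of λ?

Total count 91 over total exposure 32 weeks.
Posterior: α' = 20 + 91 = 111, β' = 18 + 32 = 50.

111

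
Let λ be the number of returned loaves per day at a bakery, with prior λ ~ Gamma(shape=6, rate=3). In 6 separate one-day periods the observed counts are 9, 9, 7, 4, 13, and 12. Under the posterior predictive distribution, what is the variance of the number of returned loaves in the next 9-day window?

Total count: 9 + 9 + 7 + 4 + 13 + 12 = 54.
Total exposure: 6 days.
Posterior: α' = 6 + 54 = 60, β' = 3 + 6 = 9.
The posterior predictive for a window of length T is Negative Binomial with variance T·α'·(β'+T)/β'² = 9·60·18/81 = 120.

120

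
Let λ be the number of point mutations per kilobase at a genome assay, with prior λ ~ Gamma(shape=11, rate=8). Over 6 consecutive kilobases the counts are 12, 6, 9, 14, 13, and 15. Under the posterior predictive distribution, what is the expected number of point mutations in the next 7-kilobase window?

40

Total count: 12 + 6 + 9 + 14 + 13 + 15 = 69.
Total exposure: 6 kilobases.
The Gamma prior is conjugate for the Poisson rate, so λ | data ~ Gamma(11+69, 8+6) = Gamma(80, 14).
Predictive mean over a 7-kilobase window = T·E[λ|data] = 7·80/14 = 40.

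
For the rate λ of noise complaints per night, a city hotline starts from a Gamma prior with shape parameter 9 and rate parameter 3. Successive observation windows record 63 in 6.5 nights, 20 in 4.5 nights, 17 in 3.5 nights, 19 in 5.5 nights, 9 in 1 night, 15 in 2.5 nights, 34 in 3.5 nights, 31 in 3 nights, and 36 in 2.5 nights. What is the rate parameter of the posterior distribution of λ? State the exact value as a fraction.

Total count: 63 + 20 + 17 + 19 + 9 + 15 + 34 + 31 + 36 = 244.
Total exposure: 6.5 + 4.5 + 3.5 + 5.5 + 1 + 2.5 + 3.5 + 3 + 2.5 = 32.5 nights.
Conjugate update: add total count to the shape and total exposure to the rate, giving Gamma(253, 71/2).

71/2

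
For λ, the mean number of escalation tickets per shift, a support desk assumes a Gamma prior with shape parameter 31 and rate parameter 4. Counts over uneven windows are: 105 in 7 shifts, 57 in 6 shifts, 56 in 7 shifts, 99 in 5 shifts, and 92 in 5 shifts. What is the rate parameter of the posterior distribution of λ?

34

Total count: 105 + 57 + 56 + 99 + 92 = 409.
Total exposure: 7 + 6 + 7 + 5 + 5 = 30 shifts.
Posterior: α' = 31 + 409 = 440, β' = 4 + 30 = 34.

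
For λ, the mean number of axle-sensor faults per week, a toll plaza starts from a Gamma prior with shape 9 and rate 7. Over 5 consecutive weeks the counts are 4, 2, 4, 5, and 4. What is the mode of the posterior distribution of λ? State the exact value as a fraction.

Total count: 4 + 2 + 4 + 5 + 4 = 19.
Total exposure: 5 weeks.
Gamma(α, β) with Poisson data over total exposure Σt gives posterior Gamma(α+Σx, β+Σt) = Gamma(28, 12).
Posterior mode = (α'−1)/β' = 27/12 = 9/4.

9/4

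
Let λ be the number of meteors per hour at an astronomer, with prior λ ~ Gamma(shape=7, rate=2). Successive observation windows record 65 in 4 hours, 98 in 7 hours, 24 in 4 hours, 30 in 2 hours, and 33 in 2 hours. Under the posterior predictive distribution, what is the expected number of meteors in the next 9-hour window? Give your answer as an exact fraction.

Total count: 65 + 98 + 24 + 30 + 33 = 250.
Total exposure: 4 + 7 + 4 + 2 + 2 = 19 hours.
Gamma(α, β) with Poisson data over total exposure Σt gives posterior Gamma(α+Σx, β+Σt) = Gamma(257, 21).
Predictive mean over a 9-hour window = T·E[λ|data] = 9·257/21 = 771/7.

771/7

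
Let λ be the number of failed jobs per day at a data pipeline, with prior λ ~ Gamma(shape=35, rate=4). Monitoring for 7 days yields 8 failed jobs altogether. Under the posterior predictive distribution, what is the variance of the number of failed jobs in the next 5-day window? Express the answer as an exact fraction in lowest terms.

3440/121

Total count 8 over total exposure 7 days.
Conjugate update: add total count to the shape and total exposure to the rate, giving Gamma(43, 11).
The posterior predictive for a window of length T is Negative Binomial with variance T·α'·(β'+T)/β'² = 5·43·16/121 = 3440/121.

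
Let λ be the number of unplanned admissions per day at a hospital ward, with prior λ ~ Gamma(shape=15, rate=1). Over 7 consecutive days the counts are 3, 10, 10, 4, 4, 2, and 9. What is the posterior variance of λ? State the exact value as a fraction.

Total count: 3 + 10 + 10 + 4 + 4 + 2 + 9 = 42.
Total exposure: 7 days.
By Gamma–Poisson conjugacy, the posterior is Gamma(α + Σx, β + Σt) = Gamma(15 + 42, 1 + 7) = Gamma(57, 8).
Posterior variance = α'/β'² = 57/64.

57/64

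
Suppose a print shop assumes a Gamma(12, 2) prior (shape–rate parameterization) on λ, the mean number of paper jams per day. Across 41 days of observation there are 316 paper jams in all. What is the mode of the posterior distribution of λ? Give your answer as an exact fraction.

327/43

Total count 316 over total exposure 41 days.
The Gamma prior is conjugate for the Poisson rate, so λ | data ~ Gamma(12+316, 2+41) = Gamma(328, 43).
Posterior mode = (α'−1)/β' = 327/43.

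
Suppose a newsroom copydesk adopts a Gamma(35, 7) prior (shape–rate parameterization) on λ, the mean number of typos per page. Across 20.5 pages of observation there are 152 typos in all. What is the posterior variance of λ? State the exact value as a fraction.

Total count 152 over total exposure 20.5 pages.
Gamma(α, β) with Poisson data over total exposure Σt gives posterior Gamma(α+Σx, β+Σt) = Gamma(187, 55/2).
Posterior variance = α'/β'² = 187/(3025/4) = 68/275.

68/275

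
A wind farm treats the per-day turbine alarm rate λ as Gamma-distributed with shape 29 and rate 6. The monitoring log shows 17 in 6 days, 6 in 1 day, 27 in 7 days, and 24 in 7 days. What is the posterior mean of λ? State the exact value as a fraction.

Total count: 17 + 6 + 27 + 24 = 74.
Total exposure: 6 + 1 + 7 + 7 = 21 days.
The Gamma prior is conjugate for the Poisson rate, so λ | data ~ Gamma(29+74, 6+21) = Gamma(103, 27).
Posterior mean = α'/β' = 103/27.

103/27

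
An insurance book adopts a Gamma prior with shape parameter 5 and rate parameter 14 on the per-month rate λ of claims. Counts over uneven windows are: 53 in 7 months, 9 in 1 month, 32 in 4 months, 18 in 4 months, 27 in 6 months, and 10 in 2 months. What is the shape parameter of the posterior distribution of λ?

Total count: 53 + 9 + 32 + 18 + 27 + 10 = 149.
Total exposure: 7 + 1 + 4 + 4 + 6 + 2 = 24 months.
Posterior: α' = 5 + 149 = 154, β' = 14 + 24 = 38.

154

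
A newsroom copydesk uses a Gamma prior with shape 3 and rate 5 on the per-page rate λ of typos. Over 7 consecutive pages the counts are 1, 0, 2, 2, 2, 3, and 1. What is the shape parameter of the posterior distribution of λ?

Total count: 1 + 0 + 2 + 2 + 2 + 3 + 1 = 11.
Total exposure: 7 pages.
Conjugate update: add total count to the shape and total exposure to the rate, giving Gamma(14, 12).

14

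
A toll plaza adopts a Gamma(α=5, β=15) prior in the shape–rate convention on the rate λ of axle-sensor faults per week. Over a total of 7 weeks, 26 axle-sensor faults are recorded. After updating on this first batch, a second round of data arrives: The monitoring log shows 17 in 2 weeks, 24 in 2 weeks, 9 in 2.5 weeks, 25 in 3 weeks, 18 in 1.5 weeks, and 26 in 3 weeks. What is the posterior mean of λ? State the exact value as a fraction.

Total count 26 over total exposure 7 weeks.
After the first batch: Gamma(5 + 26, 15 + 7) = Gamma(31, 22).
Total count: 17 + 24 + 9 + 25 + 18 + 26 = 119.
Total exposure: 2 + 2 + 2.5 + 3 + 1.5 + 3 = 14 weeks.
After the second batch: Gamma(31 + 119, 22 + 14) = Gamma(150, 36).
Posterior mean = α'/β' = 150/36 = 25/6.

25/6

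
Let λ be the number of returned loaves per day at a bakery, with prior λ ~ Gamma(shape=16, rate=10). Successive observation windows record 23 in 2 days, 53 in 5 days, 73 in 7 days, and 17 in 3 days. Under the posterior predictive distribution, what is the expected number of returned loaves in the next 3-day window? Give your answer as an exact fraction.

Total count: 23 + 53 + 73 + 17 = 166.
Total exposure: 2 + 5 + 7 + 3 = 17 days.
By Gamma–Poisson conjugacy, the posterior is Gamma(α + Σx, β + Σt) = Gamma(16 + 166, 10 + 17) = Gamma(182, 27).
Predictive mean over a 3-day window = T·E[λ|data] = 3·182/27 = 182/9.

182/9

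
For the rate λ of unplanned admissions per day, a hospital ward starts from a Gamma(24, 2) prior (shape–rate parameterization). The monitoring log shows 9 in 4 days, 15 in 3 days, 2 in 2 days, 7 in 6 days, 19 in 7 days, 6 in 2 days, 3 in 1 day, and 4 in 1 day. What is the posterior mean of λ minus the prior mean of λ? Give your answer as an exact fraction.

Total count: 9 + 15 + 2 + 7 + 19 + 6 + 3 + 4 = 65.
Total exposure: 4 + 3 + 2 + 6 + 7 + 2 + 1 + 1 = 26 days.
By Gamma–Poisson conjugacy, the posterior is Gamma(α + Σx, β + Σt) = Gamma(24 + 65, 2 + 26) = Gamma(89, 28).
Posterior mean = 89/28 = 89/28; prior mean = 24/2 = 12. Difference = 89/28 − 12 = -247/28.

-247/28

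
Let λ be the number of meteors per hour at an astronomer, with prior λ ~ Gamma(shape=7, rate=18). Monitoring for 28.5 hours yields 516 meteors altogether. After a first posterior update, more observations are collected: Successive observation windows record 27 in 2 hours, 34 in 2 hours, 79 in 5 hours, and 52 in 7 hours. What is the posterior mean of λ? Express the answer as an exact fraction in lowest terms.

286/25

Total count 516 over total exposure 28.5 hours.
After the first batch: Gamma(7 + 516, 18 + 28.5) = Gamma(523, 93/2).
Total count: 27 + 34 + 79 + 52 = 192.
Total exposure: 2 + 2 + 5 + 7 = 16 hours.
After the second batch: Gamma(523 + 192, 93/2 + 16) = Gamma(715, 125/2).
Posterior mean = α'/β' = 715/(125/2) = 286/25.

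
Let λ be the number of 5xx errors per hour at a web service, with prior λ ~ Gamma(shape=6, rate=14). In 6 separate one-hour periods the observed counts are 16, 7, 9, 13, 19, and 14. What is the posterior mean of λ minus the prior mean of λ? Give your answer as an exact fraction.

132/35

Total count: 16 + 7 + 9 + 13 + 19 + 14 = 78.
Total exposure: 6 hours.
Posterior: α' = 6 + 78 = 84, β' = 14 + 6 = 20.
Posterior mean = 84/20 = 21/5; prior mean = 6/14 = 3/7. Difference = 21/5 − 3/7 = 132/35.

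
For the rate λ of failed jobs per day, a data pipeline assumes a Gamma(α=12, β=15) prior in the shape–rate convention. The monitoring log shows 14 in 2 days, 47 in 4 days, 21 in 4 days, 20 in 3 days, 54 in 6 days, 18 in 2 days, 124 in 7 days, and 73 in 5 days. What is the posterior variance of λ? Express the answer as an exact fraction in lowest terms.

Total count: 14 + 47 + 21 + 20 + 54 + 18 + 124 + 73 = 371.
Total exposure: 2 + 4 + 4 + 3 + 6 + 2 + 7 + 5 = 33 days.
By Gamma–Poisson conjugacy, the posterior is Gamma(α + Σx, β + Σt) = Gamma(12 + 371, 15 + 33) = Gamma(383, 48).
Posterior variance = α'/β'² = 383/2304.

383/2304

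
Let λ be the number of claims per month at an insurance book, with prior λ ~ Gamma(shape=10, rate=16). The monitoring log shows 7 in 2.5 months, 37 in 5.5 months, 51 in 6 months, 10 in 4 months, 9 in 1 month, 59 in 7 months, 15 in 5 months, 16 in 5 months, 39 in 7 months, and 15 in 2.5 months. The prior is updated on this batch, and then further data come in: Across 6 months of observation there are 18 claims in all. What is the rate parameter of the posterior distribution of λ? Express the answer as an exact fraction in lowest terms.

Total count: 7 + 37 + 51 + 10 + 9 + 59 + 15 + 16 + 39 + 15 = 258.
Total exposure: 2.5 + 5.5 + 6 + 4 + 1 + 7 + 5 + 5 + 7 + 2.5 = 45.5 months.
After the first batch: Gamma(10 + 258, 16 + 45.5) = Gamma(268, 123/2).
Total count 18 over total exposure 6 months.
After the second batch: Gamma(268 + 18, 123/2 + 6) = Gamma(286, 135/2).

135/2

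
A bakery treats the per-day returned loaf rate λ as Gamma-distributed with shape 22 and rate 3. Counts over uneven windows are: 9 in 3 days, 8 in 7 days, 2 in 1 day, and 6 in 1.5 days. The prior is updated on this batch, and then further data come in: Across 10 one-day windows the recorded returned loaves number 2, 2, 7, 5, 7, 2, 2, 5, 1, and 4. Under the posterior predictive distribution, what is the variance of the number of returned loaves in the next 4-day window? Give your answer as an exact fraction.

Total count: 9 + 8 + 2 + 6 = 25.
Total exposure: 3 + 7 + 1 + 1.5 = 12.5 days.
After the first batch: Gamma(22 + 25, 3 + 12.5) = Gamma(47, 31/2).
Total count: 2 + 2 + 7 + 5 + 7 + 2 + 2 + 5 + 1 + 4 = 37.
Total exposure: 10 days.
After the second batch: Gamma(47 + 37, 31/2 + 10) = Gamma(84, 51/2).
The posterior predictive for a window of length T is Negative Binomial with variance T·α'·(β'+T)/β'² = 4·84·(59/2)/(2601/4) = 13216/867.

13216/867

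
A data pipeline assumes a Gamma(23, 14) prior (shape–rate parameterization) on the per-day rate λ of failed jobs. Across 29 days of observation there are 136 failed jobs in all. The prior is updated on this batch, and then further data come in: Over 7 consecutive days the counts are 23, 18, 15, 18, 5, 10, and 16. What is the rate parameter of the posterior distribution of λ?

Total count 136 over total exposure 29 days.
After the first batch: Gamma(23 + 136, 14 + 29) = Gamma(159, 43).
Total count: 23 + 18 + 15 + 18 + 5 + 10 + 16 = 105.
Total exposure: 7 days.
After the second batch: Gamma(159 + 105, 43 + 7) = Gamma(264, 50).

50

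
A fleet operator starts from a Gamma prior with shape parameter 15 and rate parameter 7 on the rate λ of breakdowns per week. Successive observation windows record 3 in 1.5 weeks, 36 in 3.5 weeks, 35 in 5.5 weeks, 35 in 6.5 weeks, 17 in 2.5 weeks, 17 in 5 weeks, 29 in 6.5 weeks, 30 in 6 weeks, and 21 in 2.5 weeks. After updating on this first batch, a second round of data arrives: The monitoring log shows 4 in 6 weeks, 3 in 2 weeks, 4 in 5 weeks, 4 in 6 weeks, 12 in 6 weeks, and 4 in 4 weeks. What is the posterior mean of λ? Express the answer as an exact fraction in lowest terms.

Total count: 3 + 36 + 35 + 35 + 17 + 17 + 29 + 30 + 21 = 223.
Total exposure: 1.5 + 3.5 + 5.5 + 6.5 + 2.5 + 5 + 6.5 + 6 + 2.5 = 39.5 weeks.
After the first batch: Gamma(15 + 223, 7 + 39.5) = Gamma(238, 93/2).
Total count: 4 + 3 + 4 + 4 + 12 + 4 = 31.
Total exposure: 6 + 2 + 5 + 6 + 6 + 4 = 29 weeks.
After the second batch: Gamma(238 + 31, 93/2 + 29) = Gamma(269, 151/2).
Posterior mean = α'/β' = 269/(151/2) = 538/151.

538/151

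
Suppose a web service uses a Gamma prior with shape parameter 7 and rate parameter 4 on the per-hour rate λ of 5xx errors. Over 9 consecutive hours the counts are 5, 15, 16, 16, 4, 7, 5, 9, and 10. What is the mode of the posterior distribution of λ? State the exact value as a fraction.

Total count: 5 + 15 + 16 + 16 + 4 + 7 + 5 + 9 + 10 = 87.
Total exposure: 9 hours.
By Gamma–Poisson conjugacy, the posterior is Gamma(α + Σx, β + Σt) = Gamma(7 + 87, 4 + 9) = Gamma(94, 13).
Posterior mode = (α'−1)/β' = 93/13.

93/13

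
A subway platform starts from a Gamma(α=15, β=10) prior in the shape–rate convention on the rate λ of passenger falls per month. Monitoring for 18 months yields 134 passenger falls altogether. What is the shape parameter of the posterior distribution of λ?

Total count 134 over total exposure 18 months.
Gamma(α, β) with Poisson data over total exposure Σt gives posterior Gamma(α+Σx, β+Σt) = Gamma(149, 28).

149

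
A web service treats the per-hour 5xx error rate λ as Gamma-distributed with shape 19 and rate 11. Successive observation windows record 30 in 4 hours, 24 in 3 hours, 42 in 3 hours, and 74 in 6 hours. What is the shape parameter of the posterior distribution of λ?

189

Total count: 30 + 24 + 42 + 74 = 170.
Total exposure: 4 + 3 + 3 + 6 = 16 hours.
Conjugate update: add total count to the shape and total exposure to the rate, giving Gamma(189, 27).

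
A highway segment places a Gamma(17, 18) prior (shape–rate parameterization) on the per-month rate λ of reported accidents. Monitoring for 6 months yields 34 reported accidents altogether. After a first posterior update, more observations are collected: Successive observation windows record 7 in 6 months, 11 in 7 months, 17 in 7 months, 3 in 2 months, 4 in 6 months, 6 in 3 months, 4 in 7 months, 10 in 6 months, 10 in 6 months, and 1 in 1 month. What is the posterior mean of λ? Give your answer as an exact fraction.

Total count 34 over total exposure 6 months.
After the first batch: Gamma(17 + 34, 18 + 6) = Gamma(51, 24).
Total count: 7 + 11 + 17 + 3 + 4 + 6 + 4 + 10 + 10 + 1 = 73.
Total exposure: 6 + 7 + 7 + 2 + 6 + 3 + 7 + 6 + 6 + 1 = 51 months.
After the second batch: Gamma(51 + 73, 24 + 51) = Gamma(124, 75).
Posterior mean = α'/β' = 124/75.

124/75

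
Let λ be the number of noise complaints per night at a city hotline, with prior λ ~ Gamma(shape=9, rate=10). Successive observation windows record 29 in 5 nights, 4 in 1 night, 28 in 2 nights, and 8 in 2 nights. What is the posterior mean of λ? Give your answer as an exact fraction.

39/10

Total count: 29 + 4 + 28 + 8 = 69.
Total exposure: 5 + 1 + 2 + 2 = 10 nights.
Gamma(α, β) with Poisson data over total exposure Σt gives posterior Gamma(α+Σx, β+Σt) = Gamma(78, 20).
Posterior mean = α'/β' = 78/20 = 39/10.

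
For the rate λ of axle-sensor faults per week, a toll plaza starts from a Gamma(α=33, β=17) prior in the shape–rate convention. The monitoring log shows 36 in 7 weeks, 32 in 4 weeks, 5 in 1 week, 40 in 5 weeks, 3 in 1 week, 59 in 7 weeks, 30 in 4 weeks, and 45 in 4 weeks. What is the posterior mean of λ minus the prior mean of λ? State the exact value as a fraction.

Total count: 36 + 32 + 5 + 40 + 3 + 59 + 30 + 45 = 250.
Total exposure: 7 + 4 + 1 + 5 + 1 + 7 + 4 + 4 = 33 weeks.
Posterior: α' = 33 + 250 = 283, β' = 17 + 33 = 50.
Posterior mean = 283/50 = 283/50; prior mean = 33/17 = 33/17. Difference = 283/50 − 33/17 = 3161/850.

3161/850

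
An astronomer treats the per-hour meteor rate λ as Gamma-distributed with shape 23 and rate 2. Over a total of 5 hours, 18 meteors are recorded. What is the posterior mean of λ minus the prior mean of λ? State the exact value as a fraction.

-79/14

Total count 18 over total exposure 5 hours.
Posterior: α' = 23 + 18 = 41, β' = 2 + 5 = 7.
Posterior mean = 41/7 = 41/7; prior mean = 23/2 = 23/2. Difference = 41/7 − 23/2 = -79/14.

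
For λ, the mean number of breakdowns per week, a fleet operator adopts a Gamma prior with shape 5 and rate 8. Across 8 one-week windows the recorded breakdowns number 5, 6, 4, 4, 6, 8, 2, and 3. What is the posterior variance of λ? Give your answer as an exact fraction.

Total count: 5 + 6 + 4 + 4 + 6 + 8 + 2 + 3 = 38.
Total exposure: 8 weeks.
Gamma(α, β) with Poisson data over total exposure Σt gives posterior Gamma(α+Σx, β+Σt) = Gamma(43, 16).
Posterior variance = α'/β'² = 43/256.

43/256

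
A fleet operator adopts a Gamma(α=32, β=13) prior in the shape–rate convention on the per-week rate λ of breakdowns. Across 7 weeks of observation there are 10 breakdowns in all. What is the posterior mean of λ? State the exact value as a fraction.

Total count 10 over total exposure 7 weeks.
The Gamma prior is conjugate for the Poisson rate, so λ | data ~ Gamma(32+10, 13+7) = Gamma(42, 20).
Posterior mean = α'/β' = 42/20 = 21/10.

21/10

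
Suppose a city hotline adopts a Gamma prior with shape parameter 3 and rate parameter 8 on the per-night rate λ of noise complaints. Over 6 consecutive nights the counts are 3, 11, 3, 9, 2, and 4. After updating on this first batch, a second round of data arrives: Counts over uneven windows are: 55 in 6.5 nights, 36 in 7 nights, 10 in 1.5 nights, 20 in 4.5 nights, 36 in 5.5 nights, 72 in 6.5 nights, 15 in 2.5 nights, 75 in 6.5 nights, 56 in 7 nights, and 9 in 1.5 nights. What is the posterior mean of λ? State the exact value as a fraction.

Total count: 3 + 11 + 3 + 9 + 2 + 4 = 32.
Total exposure: 6 nights.
After the first batch: Gamma(3 + 32, 8 + 6) = Gamma(35, 14).
Total count: 55 + 36 + 10 + 20 + 36 + 72 + 15 + 75 + 56 + 9 = 384.
Total exposure: 6.5 + 7 + 1.5 + 4.5 + 5.5 + 6.5 + 2.5 + 6.5 + 7 + 1.5 = 49 nights.
After the second batch: Gamma(35 + 384, 14 + 49) = Gamma(419, 63).
Posterior mean = α'/β' = 419/63.

419/63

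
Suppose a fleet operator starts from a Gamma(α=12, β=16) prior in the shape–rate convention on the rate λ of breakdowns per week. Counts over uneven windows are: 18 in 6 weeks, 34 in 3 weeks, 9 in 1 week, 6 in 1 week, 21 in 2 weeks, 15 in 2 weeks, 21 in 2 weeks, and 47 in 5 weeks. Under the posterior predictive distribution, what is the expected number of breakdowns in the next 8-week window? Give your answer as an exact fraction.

732/19

Total count: 18 + 34 + 9 + 6 + 21 + 15 + 21 + 47 = 171.
Total exposure: 6 + 3 + 1 + 1 + 2 + 2 + 2 + 5 = 22 weeks.
The Gamma prior is conjugate for the Poisson rate, so λ | data ~ Gamma(12+171, 16+22) = Gamma(183, 38).
Predictive mean over an 8-week window = T·E[λ|data] = 8·183/38 = 732/19.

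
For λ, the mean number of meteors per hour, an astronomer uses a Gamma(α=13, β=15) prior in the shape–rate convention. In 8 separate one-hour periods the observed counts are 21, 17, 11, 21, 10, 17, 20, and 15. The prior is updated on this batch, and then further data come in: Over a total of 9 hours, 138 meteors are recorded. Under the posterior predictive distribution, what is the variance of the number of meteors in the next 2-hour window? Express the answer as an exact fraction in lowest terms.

4811/256

Total count: 21 + 17 + 11 + 21 + 10 + 17 + 20 + 15 = 132.
Total exposure: 8 hours.
After the first batch: Gamma(13 + 132, 15 + 8) = Gamma(145, 23).
Total count 138 over total exposure 9 hours.
After the second batch: Gamma(145 + 138, 23 + 9) = Gamma(283, 32).
The posterior predictive for a window of length T is Negative Binomial with variance T·α'·(β'+T)/β'² = 2·283·34/1024 = 4811/256.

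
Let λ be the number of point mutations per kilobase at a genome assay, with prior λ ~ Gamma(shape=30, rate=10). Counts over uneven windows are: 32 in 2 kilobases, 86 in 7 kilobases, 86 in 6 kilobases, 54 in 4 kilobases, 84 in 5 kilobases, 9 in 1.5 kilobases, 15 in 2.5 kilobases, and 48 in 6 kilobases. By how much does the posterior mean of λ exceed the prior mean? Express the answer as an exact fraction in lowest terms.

78/11

Total count: 32 + 86 + 86 + 54 + 84 + 9 + 15 + 48 = 414.
Total exposure: 2 + 7 + 6 + 4 + 5 + 1.5 + 2.5 + 6 = 34 kilobases.
Conjugate update: add total count to the shape and total exposure to the rate, giving Gamma(444, 44).
Posterior mean = 444/44 = 111/11; prior mean = 30/10 = 3. Difference = 111/11 − 3 = 78/11.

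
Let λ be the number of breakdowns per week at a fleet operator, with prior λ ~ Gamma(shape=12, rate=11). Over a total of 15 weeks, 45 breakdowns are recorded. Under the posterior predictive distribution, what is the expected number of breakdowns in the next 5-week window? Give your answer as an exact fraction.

Total count 45 over total exposure 15 weeks.
Conjugate update: add total count to the shape and total exposure to the rate, giving Gamma(57, 26).
Predictive mean over a 5-week window = T·E[λ|data] = 5·57/26 = 285/26.

285/26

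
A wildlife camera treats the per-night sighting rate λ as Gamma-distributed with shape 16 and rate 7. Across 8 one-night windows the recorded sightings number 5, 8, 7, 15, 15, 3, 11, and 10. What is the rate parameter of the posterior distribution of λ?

15

Total count: 5 + 8 + 7 + 15 + 15 + 3 + 11 + 10 = 74.
Total exposure: 8 nights.
Posterior: α' = 16 + 74 = 90, β' = 7 + 8 = 15.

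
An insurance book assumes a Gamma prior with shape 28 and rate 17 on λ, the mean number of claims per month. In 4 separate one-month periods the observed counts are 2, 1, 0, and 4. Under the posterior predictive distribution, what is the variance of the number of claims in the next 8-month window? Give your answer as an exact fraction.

1160/63

Total count: 2 + 1 + 0 + 4 = 7.
Total exposure: 4 months.
Conjugate update: add total count to the shape and total exposure to the rate, giving Gamma(35, 21).
The posterior predictive for a window of length T is Negative Binomial with variance T·α'·(β'+T)/β'² = 8·35·29/441 = 1160/63.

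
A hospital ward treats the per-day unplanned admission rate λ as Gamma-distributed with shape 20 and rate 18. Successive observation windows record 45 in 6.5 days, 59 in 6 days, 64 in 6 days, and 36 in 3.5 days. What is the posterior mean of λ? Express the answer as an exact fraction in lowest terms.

28/5

Total count: 45 + 59 + 64 + 36 = 204.
Total exposure: 6.5 + 6 + 6 + 3.5 = 22 days.
Gamma(α, β) with Poisson data over total exposure Σt gives posterior Gamma(α+Σx, β+Σt) = Gamma(224, 40).
Posterior mean = α'/β' = 224/40 = 28/5.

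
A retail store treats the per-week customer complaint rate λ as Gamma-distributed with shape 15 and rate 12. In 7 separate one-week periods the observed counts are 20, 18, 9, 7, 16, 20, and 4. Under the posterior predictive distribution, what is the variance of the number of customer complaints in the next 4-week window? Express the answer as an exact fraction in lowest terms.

Total count: 20 + 18 + 9 + 7 + 16 + 20 + 4 = 94.
Total exposure: 7 weeks.
Conjugate update: add total count to the shape and total exposure to the rate, giving Gamma(109, 19).
The posterior predictive for a window of length T is Negative Binomial with variance T·α'·(β'+T)/β'² = 4·109·23/361 = 10028/361.

10028/361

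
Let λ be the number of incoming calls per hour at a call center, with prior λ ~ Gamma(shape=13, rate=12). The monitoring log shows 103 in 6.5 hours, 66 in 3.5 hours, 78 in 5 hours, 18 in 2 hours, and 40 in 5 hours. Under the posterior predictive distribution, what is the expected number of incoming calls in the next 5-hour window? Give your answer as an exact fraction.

Total count: 103 + 66 + 78 + 18 + 40 = 305.
Total exposure: 6.5 + 3.5 + 5 + 2 + 5 = 22 hours.
The Gamma prior is conjugate for the Poisson rate, so λ | data ~ Gamma(13+305, 12+22) = Gamma(318, 34).
Predictive mean over a 5-hour window = T·E[λ|data] = 5·318/34 = 795/17.

795/17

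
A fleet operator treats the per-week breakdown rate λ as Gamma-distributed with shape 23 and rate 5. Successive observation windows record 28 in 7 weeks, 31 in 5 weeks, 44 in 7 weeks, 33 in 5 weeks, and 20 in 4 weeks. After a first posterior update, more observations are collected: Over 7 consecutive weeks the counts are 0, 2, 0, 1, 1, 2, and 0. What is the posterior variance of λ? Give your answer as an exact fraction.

Total count: 28 + 31 + 44 + 33 + 20 = 156.
Total exposure: 7 + 5 + 7 + 5 + 4 = 28 weeks.
After the first batch: Gamma(23 + 156, 5 + 28) = Gamma(179, 33).
Total count: 0 + 2 + 0 + 1 + 1 + 2 + 0 = 6.
Total exposure: 7 weeks.
After the second batch: Gamma(179 + 6, 33 + 7) = Gamma(185, 40).
Posterior variance = α'/β'² = 185/1600 = 37/320.

37/320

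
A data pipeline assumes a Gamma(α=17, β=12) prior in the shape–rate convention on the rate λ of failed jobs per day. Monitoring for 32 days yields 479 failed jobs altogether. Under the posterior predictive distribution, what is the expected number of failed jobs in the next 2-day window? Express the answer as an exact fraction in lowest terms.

Total count 479 over total exposure 32 days.
By Gamma–Poisson conjugacy, the posterior is Gamma(α + Σx, β + Σt) = Gamma(17 + 479, 12 + 32) = Gamma(496, 44).
Predictive mean over a 2-day window = T·E[λ|data] = 2·496/44 = 248/11.

248/11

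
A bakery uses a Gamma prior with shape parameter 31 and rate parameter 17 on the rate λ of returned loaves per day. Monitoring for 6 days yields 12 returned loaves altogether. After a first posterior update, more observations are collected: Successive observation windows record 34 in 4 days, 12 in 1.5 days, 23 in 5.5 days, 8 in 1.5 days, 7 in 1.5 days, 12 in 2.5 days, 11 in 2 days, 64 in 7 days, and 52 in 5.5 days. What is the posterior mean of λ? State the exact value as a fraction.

133/27

Total count 12 over total exposure 6 days.
After the first batch: Gamma(31 + 12, 17 + 6) = Gamma(43, 23).
Total count: 34 + 12 + 23 + 8 + 7 + 12 + 11 + 64 + 52 = 223.
Total exposure: 4 + 1.5 + 5.5 + 1.5 + 1.5 + 2.5 + 2 + 7 + 5.5 = 31 days.
After the second batch: Gamma(43 + 223, 23 + 31) = Gamma(266, 54).
Posterior mean = α'/β' = 266/54 = 133/27.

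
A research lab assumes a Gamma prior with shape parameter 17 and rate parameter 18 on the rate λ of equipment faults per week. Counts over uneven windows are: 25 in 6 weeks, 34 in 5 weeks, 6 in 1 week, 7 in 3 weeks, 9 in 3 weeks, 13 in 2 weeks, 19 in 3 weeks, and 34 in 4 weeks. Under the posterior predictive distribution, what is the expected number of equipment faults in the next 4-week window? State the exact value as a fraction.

656/45

Total count: 25 + 34 + 6 + 7 + 9 + 13 + 19 + 34 = 147.
Total exposure: 6 + 5 + 1 + 3 + 3 + 2 + 3 + 4 = 27 weeks.
By Gamma–Poisson conjugacy, the posterior is Gamma(α + Σx, β + Σt) = Gamma(17 + 147, 18 + 27) = Gamma(164, 45).
Predictive mean over a 4-week window = T·E[λ|data] = 4·164/45 = 656/45.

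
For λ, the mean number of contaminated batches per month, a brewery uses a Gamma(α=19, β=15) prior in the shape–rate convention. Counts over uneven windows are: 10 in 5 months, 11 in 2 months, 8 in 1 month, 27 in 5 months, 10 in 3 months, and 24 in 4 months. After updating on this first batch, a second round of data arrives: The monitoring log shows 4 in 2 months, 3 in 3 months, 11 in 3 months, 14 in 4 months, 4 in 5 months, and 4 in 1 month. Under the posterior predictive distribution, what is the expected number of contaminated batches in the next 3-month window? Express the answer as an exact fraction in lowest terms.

Total count: 10 + 11 + 8 + 27 + 10 + 24 = 90.
Total exposure: 5 + 2 + 1 + 5 + 3 + 4 = 20 months.
After the first batch: Gamma(19 + 90, 15 + 20) = Gamma(109, 35).
Total count: 4 + 3 + 11 + 14 + 4 + 4 = 40.
Total exposure: 2 + 3 + 3 + 4 + 5 + 1 = 18 months.
After the second batch: Gamma(109 + 40, 35 + 18) = Gamma(149, 53).
Predictive mean over a 3-month window = T·E[λ|data] = 3·149/53 = 447/53.

447/53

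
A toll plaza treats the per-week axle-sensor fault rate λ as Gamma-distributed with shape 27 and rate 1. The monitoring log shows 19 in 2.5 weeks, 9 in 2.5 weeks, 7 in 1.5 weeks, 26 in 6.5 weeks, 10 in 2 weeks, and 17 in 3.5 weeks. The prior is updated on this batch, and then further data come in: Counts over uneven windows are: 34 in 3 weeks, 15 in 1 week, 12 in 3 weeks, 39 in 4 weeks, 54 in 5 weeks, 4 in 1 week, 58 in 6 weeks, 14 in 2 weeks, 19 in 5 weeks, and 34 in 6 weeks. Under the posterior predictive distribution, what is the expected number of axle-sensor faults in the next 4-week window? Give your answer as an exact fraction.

3184/111

Total count: 19 + 9 + 7 + 26 + 10 + 17 = 88.
Total exposure: 2.5 + 2.5 + 1.5 + 6.5 + 2 + 3.5 = 18.5 weeks.
After the first batch: Gamma(27 + 88, 1 + 18.5) = Gamma(115, 39/2).
Total count: 34 + 15 + 12 + 39 + 54 + 4 + 58 + 14 + 19 + 34 = 283.
Total exposure: 3 + 1 + 3 + 4 + 5 + 1 + 6 + 2 + 5 + 6 = 36 weeks.
After the second batch: Gamma(115 + 283, 39/2 + 36) = Gamma(398, 111/2).
Predictive mean over a 4-week window = T·E[λ|data] = 4·398/(111/2) = 3184/111.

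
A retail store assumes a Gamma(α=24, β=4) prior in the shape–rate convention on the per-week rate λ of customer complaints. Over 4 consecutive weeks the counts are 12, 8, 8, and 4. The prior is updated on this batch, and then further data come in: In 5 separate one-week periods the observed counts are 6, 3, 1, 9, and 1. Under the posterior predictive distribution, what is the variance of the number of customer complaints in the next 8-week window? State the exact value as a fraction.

12768/169

Total count: 12 + 8 + 8 + 4 = 32.
Total exposure: 4 weeks.
After the first batch: Gamma(24 + 32, 4 + 4) = Gamma(56, 8).
Total count: 6 + 3 + 1 + 9 + 1 = 20.
Total exposure: 5 weeks.
After the second batch: Gamma(56 + 20, 8 + 5) = Gamma(76, 13).
The posterior predictive for a window of length T is Negative Binomial with variance T·α'·(β'+T)/β'² = 8·76·21/169 = 12768/169.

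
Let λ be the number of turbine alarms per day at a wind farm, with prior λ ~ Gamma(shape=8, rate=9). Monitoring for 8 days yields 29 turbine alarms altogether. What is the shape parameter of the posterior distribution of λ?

37

Total count 29 over total exposure 8 days.
By Gamma–Poisson conjugacy, the posterior is Gamma(α + Σx, β + Σt) = Gamma(8 + 29, 9 + 8) = Gamma(37, 17).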